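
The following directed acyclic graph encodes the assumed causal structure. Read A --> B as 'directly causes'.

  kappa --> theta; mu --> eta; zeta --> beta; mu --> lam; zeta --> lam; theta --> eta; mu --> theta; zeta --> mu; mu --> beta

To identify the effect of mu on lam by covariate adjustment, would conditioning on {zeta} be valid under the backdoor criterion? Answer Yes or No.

Yes

Backdoor paths from mu to lam (paths whose first edge points into mu):
  P1: mu <- zeta -> lam
Condition 1 (no descendant of mu in the set): holds — descendants of mu are {beta, eta, lam, theta}; none are in {zeta}.
Condition 2 (every backdoor path blocked by {zeta}):
  P1: blocked at fork node zeta ∈ conditioning set.
{zeta} satisfies the backdoor criterion.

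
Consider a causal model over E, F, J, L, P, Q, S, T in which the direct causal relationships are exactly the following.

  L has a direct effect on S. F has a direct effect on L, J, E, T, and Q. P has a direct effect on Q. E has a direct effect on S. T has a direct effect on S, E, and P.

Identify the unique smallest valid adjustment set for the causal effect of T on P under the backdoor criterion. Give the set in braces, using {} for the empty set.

{}

Variables eligible for adjustment (non-descendants of T, excluding T and P): {F, J, L}.
Backdoor paths from T to P:
  P1: T <- F -> Q <- P
Each backdoor path contains an unconditioned collider, so every path is already blocked with the empty conditioning set:
  P1: blocked at collider Q (neither it nor any descendant is in the conditioning set).
The empty set is therefore the unique smallest valid set.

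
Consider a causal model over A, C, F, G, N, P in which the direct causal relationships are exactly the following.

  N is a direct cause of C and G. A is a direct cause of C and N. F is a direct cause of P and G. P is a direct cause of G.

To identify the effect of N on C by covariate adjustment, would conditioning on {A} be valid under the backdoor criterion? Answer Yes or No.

Yes

Backdoor paths from N to C (paths whose first edge points into N):
  P1: N <- A -> C
Condition 1 (no descendant of N in the set): holds — descendants of N are {C, G}; none are in {A}.
Condition 2 (every backdoor path blocked by {A}):
  P1: blocked at fork node A ∈ conditioning set.
{A} satisfies the backdoor criterion.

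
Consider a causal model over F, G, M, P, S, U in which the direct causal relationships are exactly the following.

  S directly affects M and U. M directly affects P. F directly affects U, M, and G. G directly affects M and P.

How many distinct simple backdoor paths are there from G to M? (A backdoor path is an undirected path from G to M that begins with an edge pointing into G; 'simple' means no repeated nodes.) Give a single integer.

A backdoor path from G to M is any simple undirected path whose first edge points into G (i.e. leaves G via a parent).
Parents of G: {F}.
Enumerating:
  P1: G <- F -> M
  P2: G <- F -> U <- S -> M
That exhausts the simple backdoor paths. Count: 2.

2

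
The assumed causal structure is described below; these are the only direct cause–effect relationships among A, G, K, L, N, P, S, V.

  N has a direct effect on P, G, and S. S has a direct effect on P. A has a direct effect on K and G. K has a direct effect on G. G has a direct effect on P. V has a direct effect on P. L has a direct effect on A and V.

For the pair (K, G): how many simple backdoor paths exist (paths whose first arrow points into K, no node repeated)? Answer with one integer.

A backdoor path from K to G is any simple undirected path whose first edge points into K (i.e. leaves K via a parent).
Parents of K: {A}.
Enumerating:
  P1: K <- A <- L -> V -> P <- N -> G
  P2: K <- A <- L -> V -> P <- S <- N -> G
  P3: K <- A <- L -> V -> P <- G
  P4: K <- A -> G
That exhausts the simple backdoor paths. Count: 4.

4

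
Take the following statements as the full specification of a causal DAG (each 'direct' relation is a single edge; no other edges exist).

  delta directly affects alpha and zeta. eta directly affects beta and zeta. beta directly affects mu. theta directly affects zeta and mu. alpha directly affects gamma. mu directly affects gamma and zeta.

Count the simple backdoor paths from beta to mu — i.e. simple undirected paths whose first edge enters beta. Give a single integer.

A backdoor path from beta to mu is any simple undirected path whose first edge points into beta (i.e. leaves beta via a parent).
Parents of beta: {eta}.
Enumerating:
  P1: beta <- eta -> zeta <- theta -> mu
  P2: beta <- eta -> zeta <- delta -> alpha -> gamma <- mu
  P3: beta <- eta -> zeta <- mu
That exhausts the simple backdoor paths. Count: 3.

3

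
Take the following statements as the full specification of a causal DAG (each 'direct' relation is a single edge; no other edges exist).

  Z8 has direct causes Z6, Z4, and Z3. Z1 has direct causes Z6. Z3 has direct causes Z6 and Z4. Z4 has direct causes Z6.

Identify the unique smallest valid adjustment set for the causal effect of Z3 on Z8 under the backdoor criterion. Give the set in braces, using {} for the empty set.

{Z4, Z6}

Variables eligible for adjustment (non-descendants of Z3, excluding Z3 and Z8): {Z1, Z4, Z6}.
Backdoor paths from Z3 to Z8:
  P1: Z3 <- Z6 -> Z4 -> Z8
  P2: Z3 <- Z6 -> Z8
  P3: Z3 <- Z4 <- Z6 -> Z8
  P4: Z3 <- Z4 -> Z8
The empty set is not sufficient: P1 (Z3 <- Z6 -> Z4 -> Z8) has no collider blocking it and no conditioned non-collider, so it is open.
Try {Z4, Z6}:
  P1: blocked at fork node Z6 ∈ conditioning set.
  P2: blocked at fork node Z6 ∈ conditioning set.
  P3: blocked at chain node Z4 ∈ conditioning set.
  P4: blocked at fork node Z4 ∈ conditioning set.
{Z4, Z6} contains no descendant of Z3 and blocks every backdoor path.
Every element of {Z4, Z6} is needed (dropping Z4 leaves P4 open; dropping Z6 leaves P2 open), so no proper subset is valid.
Among all size-2 subsets of the eligible variables, only {Z4, Z6} blocks every backdoor path, so it is the unique smallest valid adjustment set.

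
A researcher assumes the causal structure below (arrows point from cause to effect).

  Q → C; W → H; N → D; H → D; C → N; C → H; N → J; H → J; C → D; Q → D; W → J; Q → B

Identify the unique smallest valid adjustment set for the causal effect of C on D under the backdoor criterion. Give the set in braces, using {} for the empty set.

{Q}

Variables eligible for adjustment (non-descendants of C, excluding C and D): {B, Q, W}.
Backdoor paths from C to D:
  P1: C <- Q -> D
The empty set is not sufficient: P1 (C <- Q -> D) has no collider blocking it and no conditioned non-collider, so it is open.
Try {Q}:
  P1: blocked at fork node Q ∈ conditioning set.
{Q} contains no descendant of C and blocks every backdoor path.
No other singleton works — e.g. {B} leaves P1 open — so {Q} is the unique smallest valid adjustment set.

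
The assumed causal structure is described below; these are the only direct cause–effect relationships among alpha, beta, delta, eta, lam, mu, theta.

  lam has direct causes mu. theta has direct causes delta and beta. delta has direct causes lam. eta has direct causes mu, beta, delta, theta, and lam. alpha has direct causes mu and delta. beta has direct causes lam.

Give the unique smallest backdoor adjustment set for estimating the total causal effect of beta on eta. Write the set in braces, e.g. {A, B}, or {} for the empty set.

{lam}

Variables eligible for adjustment (non-descendants of beta, excluding beta and eta): {alpha, delta, lam, mu}.
Backdoor paths from beta to eta:
  P1: beta <- lam <- mu -> alpha <- delta -> theta -> eta
  P2: beta <- lam <- mu -> alpha <- delta -> eta
  P3: beta <- lam <- mu -> eta
  P4: beta <- lam -> delta -> theta -> eta
  P5: beta <- lam -> delta -> alpha <- mu -> eta
  P6: beta <- lam -> delta -> eta
  P7: beta <- lam -> eta
The empty set is not sufficient: P3 (beta <- lam <- mu -> eta) has no collider blocking it and no conditioned non-collider, so it is open.
Try {lam}:
  P1: blocked at chain node lam ∈ conditioning set.
  P2: blocked at chain node lam ∈ conditioning set.
  P3: blocked at chain node lam ∈ conditioning set.
  P4: blocked at fork node lam ∈ conditioning set.
  P5: blocked at fork node lam ∈ conditioning set.
  P6: blocked at fork node lam ∈ conditioning set.
  P7: blocked at fork node lam ∈ conditioning set.
{lam} contains no descendant of beta and blocks every backdoor path.
No other singleton works — e.g. {mu} leaves P4 open — so {lam} is the unique smallest valid adjustment set.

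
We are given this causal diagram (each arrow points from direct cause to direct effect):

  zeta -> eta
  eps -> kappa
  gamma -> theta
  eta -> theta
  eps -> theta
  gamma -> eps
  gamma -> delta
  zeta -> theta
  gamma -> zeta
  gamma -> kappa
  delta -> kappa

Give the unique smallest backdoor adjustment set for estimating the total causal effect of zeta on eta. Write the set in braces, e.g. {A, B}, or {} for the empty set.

Variables eligible for adjustment (non-descendants of zeta, excluding zeta and eta): {delta, eps, gamma, kappa}.
Backdoor paths from zeta to eta:
  P1: zeta <- gamma -> delta -> kappa <- eps -> theta <- eta
  P2: zeta <- gamma -> eps -> theta <- eta
  P3: zeta <- gamma -> kappa <- eps -> theta <- eta
  P4: zeta <- gamma -> theta <- eta
Each backdoor path contains an unconditioned collider, so every path is already blocked with the empty conditioning set:
  P1: blocked at collider kappa (neither it nor any descendant is in the conditioning set).
  P2: blocked at collider theta (neither it nor any descendant is in the conditioning set).
  P3: blocked at collider kappa (neither it nor any descendant is in the conditioning set).
  P4: blocked at collider theta (neither it nor any descendant is in the conditioning set).
The empty set is therefore the unique smallest valid set.

{}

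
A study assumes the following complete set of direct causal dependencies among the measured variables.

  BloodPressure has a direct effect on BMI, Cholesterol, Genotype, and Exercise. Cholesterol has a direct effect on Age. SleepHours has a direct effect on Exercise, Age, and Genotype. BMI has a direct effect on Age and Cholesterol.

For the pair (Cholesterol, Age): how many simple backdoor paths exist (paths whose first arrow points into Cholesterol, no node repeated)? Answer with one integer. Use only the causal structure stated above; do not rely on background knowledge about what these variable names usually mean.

A backdoor path from Cholesterol to Age is any simple undirected path whose first edge points into Cholesterol (i.e. leaves Cholesterol via a parent).
Parents of Cholesterol: {BMI, BloodPressure}.
Enumerating:
  P1: Cholesterol <- BloodPressure -> BMI -> Age
  P2: Cholesterol <- BloodPressure -> Genotype <- SleepHours -> Age
  P3: Cholesterol <- BloodPressure -> Exercise <- SleepHours -> Age
  P4: Cholesterol <- BMI <- BloodPressure -> Genotype <- SleepHours -> Age
  P5: Cholesterol <- BMI <- BloodPressure -> Exercise <- SleepHours -> Age
  P6: Cholesterol <- BMI -> Age
That exhausts the simple backdoor paths. Count: 6.

6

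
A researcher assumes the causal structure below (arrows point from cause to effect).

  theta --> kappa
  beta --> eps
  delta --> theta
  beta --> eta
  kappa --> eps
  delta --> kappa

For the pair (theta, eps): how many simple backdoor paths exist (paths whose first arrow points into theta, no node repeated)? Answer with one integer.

A backdoor path from theta to eps is any simple undirected path whose first edge points into theta (i.e. leaves theta via a parent).
Parents of theta: {delta}.
Enumerating:
  P1: theta <- delta -> kappa -> eps
That exhausts the simple backdoor paths. Count: 1.

1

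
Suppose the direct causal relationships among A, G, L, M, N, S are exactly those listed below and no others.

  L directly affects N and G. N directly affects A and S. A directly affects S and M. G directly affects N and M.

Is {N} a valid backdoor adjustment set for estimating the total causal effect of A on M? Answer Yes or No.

Backdoor paths from A to M (paths whose first edge points into A):
  P1: A <- N <- L -> G -> M
  P2: A <- N <- G -> M
Condition 1 (no descendant of A in the set): holds — descendants of A are {M, S}; none are in {N}.
Condition 2 (every backdoor path blocked by {N}):
  P1: blocked at chain node N ∈ conditioning set.
  P2: blocked at chain node N ∈ conditioning set.
{N} satisfies the backdoor criterion.

Yes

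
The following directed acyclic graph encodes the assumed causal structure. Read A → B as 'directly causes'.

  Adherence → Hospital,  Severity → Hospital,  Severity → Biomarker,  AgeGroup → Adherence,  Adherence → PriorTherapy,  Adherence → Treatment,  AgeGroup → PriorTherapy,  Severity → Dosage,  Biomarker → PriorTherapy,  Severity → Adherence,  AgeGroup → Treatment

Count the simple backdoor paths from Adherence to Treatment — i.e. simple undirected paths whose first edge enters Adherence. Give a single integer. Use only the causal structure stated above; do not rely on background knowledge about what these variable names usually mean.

A backdoor path from Adherence to Treatment is any simple undirected path whose first edge points into Adherence (i.e. leaves Adherence via a parent).
Parents of Adherence: {AgeGroup, Severity}.
Enumerating:
  P1: Adherence <- Severity -> Biomarker -> PriorTherapy <- AgeGroup -> Treatment
  P2: Adherence <- AgeGroup -> Treatment
That exhausts the simple backdoor paths. Count: 2.

2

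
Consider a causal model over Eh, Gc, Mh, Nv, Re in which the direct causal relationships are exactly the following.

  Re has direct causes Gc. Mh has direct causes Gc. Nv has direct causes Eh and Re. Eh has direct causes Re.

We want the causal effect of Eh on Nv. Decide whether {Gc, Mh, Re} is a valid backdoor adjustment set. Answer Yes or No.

Yes

Backdoor paths from Eh to Nv (paths whose first edge points into Eh):
  P1: Eh <- Re -> Nv
Condition 1 (no descendant of Eh in the set): holds — descendants of Eh are {Nv}; none are in {Gc, Mh, Re}.
Condition 2 (every backdoor path blocked by {Gc, Mh, Re}):
  P1: blocked at fork node Re ∈ conditioning set.
{Gc, Mh, Re} satisfies the backdoor criterion.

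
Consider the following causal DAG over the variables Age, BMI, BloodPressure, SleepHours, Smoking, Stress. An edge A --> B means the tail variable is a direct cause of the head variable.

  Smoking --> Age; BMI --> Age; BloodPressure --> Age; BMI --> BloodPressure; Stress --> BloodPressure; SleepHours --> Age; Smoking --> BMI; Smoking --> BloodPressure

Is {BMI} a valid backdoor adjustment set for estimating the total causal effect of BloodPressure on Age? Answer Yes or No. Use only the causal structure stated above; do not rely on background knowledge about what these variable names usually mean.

No

Backdoor paths from BloodPressure to Age (paths whose first edge points into BloodPressure):
  P1: BloodPressure <- Smoking -> BMI -> Age
  P2: BloodPressure <- Smoking -> Age
  P3: BloodPressure <- BMI <- Smoking -> Age
  P4: BloodPressure <- BMI -> Age
Condition 1 (no descendant of BloodPressure in the set): holds — descendants of BloodPressure are {Age}; none are in {BMI}.
Condition 2 (every backdoor path blocked by {BMI}):
  P1: blocked at chain node BMI ∈ conditioning set.
  P2: open — no interior node is in the conditioning set.
  P3: blocked at chain node BMI ∈ conditioning set.
  P4: blocked at fork node BMI ∈ conditioning set.
{BMI} does not satisfy the backdoor criterion.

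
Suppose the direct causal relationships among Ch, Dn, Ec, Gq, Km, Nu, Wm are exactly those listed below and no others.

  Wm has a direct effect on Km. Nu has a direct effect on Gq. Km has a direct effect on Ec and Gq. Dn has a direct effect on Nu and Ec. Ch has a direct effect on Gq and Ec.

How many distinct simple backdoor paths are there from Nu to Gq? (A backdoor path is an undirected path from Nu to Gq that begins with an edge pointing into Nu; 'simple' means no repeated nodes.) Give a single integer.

A backdoor path from Nu to Gq is any simple undirected path whose first edge points into Nu (i.e. leaves Nu via a parent).
Parents of Nu: {Dn}.
Enumerating:
  P1: Nu <- Dn -> Ec <- Ch -> Gq
  P2: Nu <- Dn -> Ec <- Km -> Gq
That exhausts the simple backdoor paths. Count: 2.

2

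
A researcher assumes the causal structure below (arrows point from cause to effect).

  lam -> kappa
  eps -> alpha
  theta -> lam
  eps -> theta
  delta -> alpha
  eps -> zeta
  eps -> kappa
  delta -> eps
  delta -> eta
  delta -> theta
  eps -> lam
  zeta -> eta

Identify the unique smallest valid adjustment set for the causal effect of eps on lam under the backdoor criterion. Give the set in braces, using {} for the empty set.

Variables eligible for adjustment (non-descendants of eps, excluding eps and lam): {delta}.
Backdoor paths from eps to lam:
  P1: eps <- delta -> theta -> lam
The empty set is not sufficient: P1 (eps <- delta -> theta -> lam) has no collider blocking it and no conditioned non-collider, so it is open.
Try {delta}:
  P1: blocked at fork node delta ∈ conditioning set.
{delta} contains no descendant of eps and blocks every backdoor path.
{delta} is the unique smallest valid adjustment set.

{delta}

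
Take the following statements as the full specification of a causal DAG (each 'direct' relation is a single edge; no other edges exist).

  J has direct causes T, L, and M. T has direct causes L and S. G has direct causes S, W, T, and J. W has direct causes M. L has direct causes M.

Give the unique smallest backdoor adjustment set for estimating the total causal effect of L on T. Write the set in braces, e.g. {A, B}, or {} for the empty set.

{}

Variables eligible for adjustment (non-descendants of L, excluding L and T): {M, S, W}.
Backdoor paths from L to T:
  P1: L <- M -> W -> G <- S -> T
  P2: L <- M -> W -> G <- T
  P3: L <- M -> W -> G <- J <- T
  P4: L <- M -> J <- T
  P5: L <- M -> J -> G <- S -> T
  P6: L <- M -> J -> G <- T
Each backdoor path contains an unconditioned collider, so every path is already blocked with the empty conditioning set:
  P1: blocked at collider G (neither it nor any descendant is in the conditioning set).
  P2: blocked at collider G (neither it nor any descendant is in the conditioning set).
  P3: blocked at collider G (neither it nor any descendant is in the conditioning set).
  P4: blocked at collider J (neither it nor any descendant is in the conditioning set).
  P5: blocked at collider G (neither it nor any descendant is in the conditioning set).
  P6: blocked at collider G (neither it nor any descendant is in the conditioning set).
The empty set is therefore the unique smallest valid set.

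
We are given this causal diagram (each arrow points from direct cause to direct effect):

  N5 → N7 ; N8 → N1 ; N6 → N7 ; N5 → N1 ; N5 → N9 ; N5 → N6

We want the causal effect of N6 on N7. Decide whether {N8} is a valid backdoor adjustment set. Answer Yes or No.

Backdoor paths from N6 to N7 (paths whose first edge points into N6):
  P1: N6 <- N5 -> N7
Condition 1 (no descendant of N6 in the set): holds — descendants of N6 are {N7}; none are in {N8}.
Condition 2 (every backdoor path blocked by {N8}):
  P1: open — no interior node is in the conditioning set.
{N8} does not satisfy the backdoor criterion.

No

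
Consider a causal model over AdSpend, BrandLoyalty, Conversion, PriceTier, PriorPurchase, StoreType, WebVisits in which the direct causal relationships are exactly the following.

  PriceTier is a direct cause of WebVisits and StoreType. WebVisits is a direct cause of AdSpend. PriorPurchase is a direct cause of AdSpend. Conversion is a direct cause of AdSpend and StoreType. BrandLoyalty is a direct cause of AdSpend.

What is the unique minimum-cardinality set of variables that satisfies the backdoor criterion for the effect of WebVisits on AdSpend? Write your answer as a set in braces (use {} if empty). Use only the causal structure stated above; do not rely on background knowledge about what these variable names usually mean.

{}

Variables eligible for adjustment (non-descendants of WebVisits, excluding WebVisits and AdSpend): {BrandLoyalty, Conversion, PriceTier, PriorPurchase, StoreType}.
Backdoor paths from WebVisits to AdSpend:
  P1: WebVisits <- PriceTier -> StoreType <- Conversion -> AdSpend
Each backdoor path contains an unconditioned collider, so every path is already blocked with the empty conditioning set:
  P1: blocked at collider StoreType (neither it nor any descendant is in the conditioning set).
The empty set is therefore the unique smallest valid set.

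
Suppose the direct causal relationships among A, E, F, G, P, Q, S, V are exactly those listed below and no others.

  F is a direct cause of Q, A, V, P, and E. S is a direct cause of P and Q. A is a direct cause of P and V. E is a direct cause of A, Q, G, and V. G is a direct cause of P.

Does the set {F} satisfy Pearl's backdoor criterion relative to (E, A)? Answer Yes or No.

Yes

Backdoor paths from E to A (paths whose first edge points into E):
  P1: E <- F -> Q <- S -> P <- A
  P2: E <- F -> A
  P3: E <- F -> V <- A
  P4: E <- F -> P <- A
Condition 1 (no descendant of E in the set): holds — descendants of E are {A, G, P, Q, V}; none are in {F}.
Condition 2 (every backdoor path blocked by {F}):
  P1: blocked at fork node F ∈ conditioning set.
  P2: blocked at fork node F ∈ conditioning set.
  P3: blocked at fork node F ∈ conditioning set.
  P4: blocked at fork node F ∈ conditioning set.
{F} satisfies the backdoor criterion.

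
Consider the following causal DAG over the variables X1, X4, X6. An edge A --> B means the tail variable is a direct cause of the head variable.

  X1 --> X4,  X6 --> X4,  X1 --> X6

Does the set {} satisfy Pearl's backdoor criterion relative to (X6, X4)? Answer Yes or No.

Backdoor paths from X6 to X4 (paths whose first edge points into X6):
  P1: X6 <- X1 -> X4
Condition 1 (no descendant of X6 in the set): holds — descendants of X6 are {X4}; none are in {}.
Condition 2 (every backdoor path blocked by {}):
  P1: open — no interior node is in the conditioning set.
{} does not satisfy the backdoor criterion.

No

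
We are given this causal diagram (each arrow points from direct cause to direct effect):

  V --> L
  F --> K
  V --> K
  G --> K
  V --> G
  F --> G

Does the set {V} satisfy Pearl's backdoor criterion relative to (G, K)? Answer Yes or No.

No

Backdoor paths from G to K (paths whose first edge points into G):
  P1: G <- F -> K
  P2: G <- V -> K
Condition 1 (no descendant of G in the set): holds — descendants of G are {K}; none are in {V}.
Condition 2 (every backdoor path blocked by {V}):
  P1: open — no interior node is in the conditioning set.
  P2: blocked at fork node V ∈ conditioning set.
{V} does not satisfy the backdoor criterion.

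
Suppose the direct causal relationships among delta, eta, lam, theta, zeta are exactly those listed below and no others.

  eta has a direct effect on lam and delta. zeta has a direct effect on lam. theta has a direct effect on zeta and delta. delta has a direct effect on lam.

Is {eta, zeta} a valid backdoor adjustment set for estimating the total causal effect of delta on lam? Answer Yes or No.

Yes

Backdoor paths from delta to lam (paths whose first edge points into delta):
  P1: delta <- theta -> zeta -> lam
  P2: delta <- eta -> lam
Condition 1 (no descendant of delta in the set): holds — descendants of delta are {lam}; none are in {eta, zeta}.
Condition 2 (every backdoor path blocked by {eta, zeta}):
  P1: blocked at chain node zeta ∈ conditioning set.
  P2: blocked at fork node eta ∈ conditioning set.
{eta, zeta} satisfies the backdoor criterion.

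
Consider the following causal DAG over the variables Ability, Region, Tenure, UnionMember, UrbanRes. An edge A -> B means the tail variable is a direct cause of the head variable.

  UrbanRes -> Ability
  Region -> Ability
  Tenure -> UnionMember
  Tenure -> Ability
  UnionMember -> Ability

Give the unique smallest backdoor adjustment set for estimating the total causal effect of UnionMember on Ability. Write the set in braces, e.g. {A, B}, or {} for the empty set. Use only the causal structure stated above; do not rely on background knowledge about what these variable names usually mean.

{Tenure}

Variables eligible for adjustment (non-descendants of UnionMember, excluding UnionMember and Ability): {Region, Tenure, UrbanRes}.
Backdoor paths from UnionMember to Ability:
  P1: UnionMember <- Tenure -> Ability
The empty set is not sufficient: P1 (UnionMember <- Tenure -> Ability) has no collider blocking it and no conditioned non-collider, so it is open.
Try {Tenure}:
  P1: blocked at fork node Tenure ∈ conditioning set.
{Tenure} contains no descendant of UnionMember and blocks every backdoor path.
No other singleton works — e.g. {UrbanRes} leaves P1 open — so {Tenure} is the unique smallest valid adjustment set.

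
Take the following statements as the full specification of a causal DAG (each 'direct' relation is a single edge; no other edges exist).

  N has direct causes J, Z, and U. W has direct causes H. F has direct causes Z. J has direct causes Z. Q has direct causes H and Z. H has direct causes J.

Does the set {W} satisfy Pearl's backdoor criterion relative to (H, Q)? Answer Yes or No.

No

Backdoor paths from H to Q (paths whose first edge points into H):
  P1: H <- J <- Z -> Q
  P2: H <- J -> N <- Z -> Q
Condition 1 (no descendant of H in the set): FAILS — W is a descendant of H.
Condition 2 (every backdoor path blocked by {W}):
  P1: open — no interior node is in the conditioning set.
  P2: blocked at collider N (neither it nor any descendant is in the conditioning set).
{W} does not satisfy the backdoor criterion.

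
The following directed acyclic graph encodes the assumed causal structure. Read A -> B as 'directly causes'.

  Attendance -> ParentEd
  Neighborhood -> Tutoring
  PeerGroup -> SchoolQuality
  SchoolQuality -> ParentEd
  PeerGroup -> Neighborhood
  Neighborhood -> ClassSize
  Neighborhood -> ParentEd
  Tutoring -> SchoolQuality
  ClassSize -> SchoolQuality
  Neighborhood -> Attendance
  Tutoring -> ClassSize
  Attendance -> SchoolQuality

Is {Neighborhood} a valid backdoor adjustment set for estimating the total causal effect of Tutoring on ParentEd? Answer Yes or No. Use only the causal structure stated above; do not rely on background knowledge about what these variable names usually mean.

Yes

Backdoor paths from Tutoring to ParentEd (paths whose first edge points into Tutoring):
  P1: Tutoring <- Neighborhood <- PeerGroup -> SchoolQuality <- Attendance -> ParentEd
  P2: Tutoring <- Neighborhood <- PeerGroup -> SchoolQuality -> ParentEd
  P3: Tutoring <- Neighborhood -> ClassSize -> SchoolQuality <- Attendance -> ParentEd
  P4: Tutoring <- Neighborhood -> ClassSize -> SchoolQuality -> ParentEd
  P5: Tutoring <- Neighborhood -> Attendance -> SchoolQuality -> ParentEd
  P6: Tutoring <- Neighborhood -> Attendance -> ParentEd
  P7: Tutoring <- Neighborhood -> ParentEd
Condition 1 (no descendant of Tutoring in the set): holds — descendants of Tutoring are {ClassSize, ParentEd, SchoolQuality}; none are in {Neighborhood}.
Condition 2 (every backdoor path blocked by {Neighborhood}):
  P1: blocked at chain node Neighborhood ∈ conditioning set.
  P2: blocked at chain node Neighborhood ∈ conditioning set.
  P3: blocked at fork node Neighborhood ∈ conditioning set.
  P4: blocked at fork node Neighborhood ∈ conditioning set.
  P5: blocked at fork node Neighborhood ∈ conditioning set.
  P6: blocked at fork node Neighborhood ∈ conditioning set.
  P7: blocked at fork node Neighborhood ∈ conditioning set.
{Neighborhood} satisfies the backdoor criterion.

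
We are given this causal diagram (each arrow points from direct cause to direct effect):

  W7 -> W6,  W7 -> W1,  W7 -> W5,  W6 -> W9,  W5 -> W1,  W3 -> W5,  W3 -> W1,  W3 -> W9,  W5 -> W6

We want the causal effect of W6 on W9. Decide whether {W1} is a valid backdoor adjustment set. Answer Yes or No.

No

Backdoor paths from W6 to W9 (paths whose first edge points into W6):
  P1: W6 <- W7 -> W5 <- W3 -> W9
  P2: W6 <- W7 -> W5 -> W1 <- W3 -> W9
  P3: W6 <- W7 -> W1 <- W3 -> W9
  P4: W6 <- W7 -> W1 <- W5 <- W3 -> W9
  P5: W6 <- W5 <- W7 -> W1 <- W3 -> W9
  P6: W6 <- W5 <- W3 -> W9
  P7: W6 <- W5 -> W1 <- W3 -> W9
Condition 1 (no descendant of W6 in the set): holds — descendants of W6 are {W9}; none are in {W1}.
Condition 2 (every backdoor path blocked by {W1}):
  P1: open — collider(s) W5 are conditioned on (or have a conditioned descendant) and no non-collider on the path is in the set.
  P2: open — collider(s) W1 are conditioned on (or have a conditioned descendant) and no non-collider on the path is in the set.
  P3: open — collider(s) W1 are conditioned on (or have a conditioned descendant) and no non-collider on the path is in the set.
  P4: open — collider(s) W1 are conditioned on (or have a conditioned descendant) and no non-collider on the path is in the set.
  P5: open — collider(s) W1 are conditioned on (or have a conditioned descendant) and no non-collider on the path is in the set.
  P6: open — no interior node is in the conditioning set.
  P7: open — collider(s) W1 are conditioned on (or have a conditioned descendant) and no non-collider on the path is in the set.
{W1} does not satisfy the backdoor criterion.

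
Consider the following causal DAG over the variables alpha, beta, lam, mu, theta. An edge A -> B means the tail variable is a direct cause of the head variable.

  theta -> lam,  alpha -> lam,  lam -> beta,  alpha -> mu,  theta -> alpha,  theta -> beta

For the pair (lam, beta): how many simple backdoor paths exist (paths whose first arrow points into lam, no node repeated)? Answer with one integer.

2

A backdoor path from lam to beta is any simple undirected path whose first edge points into lam (i.e. leaves lam via a parent).
Parents of lam: {alpha, theta}.
Enumerating:
  P1: lam <- theta -> beta
  P2: lam <- alpha <- theta -> beta
That exhausts the simple backdoor paths. Count: 2.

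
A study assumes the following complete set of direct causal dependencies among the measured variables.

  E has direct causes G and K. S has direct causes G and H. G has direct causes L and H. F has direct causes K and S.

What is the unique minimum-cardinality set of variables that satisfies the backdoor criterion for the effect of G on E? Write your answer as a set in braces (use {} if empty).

Variables eligible for adjustment (non-descendants of G, excluding G and E): {H, K, L}.
Backdoor paths from G to E:
  P1: G <- H -> S -> F <- K -> E
Each backdoor path contains an unconditioned collider, so every path is already blocked with the empty conditioning set:
  P1: blocked at collider F (neither it nor any descendant is in the conditioning set).
The empty set is therefore the unique smallest valid set.

{}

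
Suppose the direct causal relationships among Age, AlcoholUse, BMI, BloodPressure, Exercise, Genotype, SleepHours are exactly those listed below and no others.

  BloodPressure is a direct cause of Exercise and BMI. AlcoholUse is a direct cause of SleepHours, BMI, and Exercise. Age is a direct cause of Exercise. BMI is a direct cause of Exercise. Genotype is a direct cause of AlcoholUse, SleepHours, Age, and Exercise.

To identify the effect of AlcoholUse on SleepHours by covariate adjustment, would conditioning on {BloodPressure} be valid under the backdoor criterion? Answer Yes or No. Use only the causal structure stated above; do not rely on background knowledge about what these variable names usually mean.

No

Backdoor paths from AlcoholUse to SleepHours (paths whose first edge points into AlcoholUse):
  P1: AlcoholUse <- Genotype -> SleepHours
Condition 1 (no descendant of AlcoholUse in the set): holds — descendants of AlcoholUse are {BMI, Exercise, SleepHours}; none are in {BloodPressure}.
Condition 2 (every backdoor path blocked by {BloodPressure}):
  P1: open — no interior node is in the conditioning set.
{BloodPressure} does not satisfy the backdoor criterion.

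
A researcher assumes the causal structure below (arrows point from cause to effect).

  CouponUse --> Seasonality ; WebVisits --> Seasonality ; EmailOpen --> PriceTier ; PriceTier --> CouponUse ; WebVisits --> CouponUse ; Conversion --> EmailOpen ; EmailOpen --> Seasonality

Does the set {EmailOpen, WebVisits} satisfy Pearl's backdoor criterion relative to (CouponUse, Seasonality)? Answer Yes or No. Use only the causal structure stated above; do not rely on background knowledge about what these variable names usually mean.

Backdoor paths from CouponUse to Seasonality (paths whose first edge points into CouponUse):
  P1: CouponUse <- WebVisits -> Seasonality
  P2: CouponUse <- PriceTier <- EmailOpen -> Seasonality
Condition 1 (no descendant of CouponUse in the set): holds — descendants of CouponUse are {Seasonality}; none are in {EmailOpen, WebVisits}.
Condition 2 (every backdoor path blocked by {EmailOpen, WebVisits}):
  P1: blocked at fork node WebVisits ∈ conditioning set.
  P2: blocked at fork node EmailOpen ∈ conditioning set.
{EmailOpen, WebVisits} satisfies the backdoor criterion.

Yes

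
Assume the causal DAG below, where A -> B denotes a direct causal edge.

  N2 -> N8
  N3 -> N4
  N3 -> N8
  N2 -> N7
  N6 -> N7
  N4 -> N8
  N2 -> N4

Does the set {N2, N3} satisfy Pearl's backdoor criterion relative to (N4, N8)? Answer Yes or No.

Backdoor paths from N4 to N8 (paths whose first edge points into N4):
  P1: N4 <- N3 -> N8
  P2: N4 <- N2 -> N8
Condition 1 (no descendant of N4 in the set): holds — descendants of N4 are {N8}; none are in {N2, N3}.
Condition 2 (every backdoor path blocked by {N2, N3}):
  P1: blocked at fork node N3 ∈ conditioning set.
  P2: blocked at fork node N2 ∈ conditioning set.
{N2, N3} satisfies the backdoor criterion.

Yes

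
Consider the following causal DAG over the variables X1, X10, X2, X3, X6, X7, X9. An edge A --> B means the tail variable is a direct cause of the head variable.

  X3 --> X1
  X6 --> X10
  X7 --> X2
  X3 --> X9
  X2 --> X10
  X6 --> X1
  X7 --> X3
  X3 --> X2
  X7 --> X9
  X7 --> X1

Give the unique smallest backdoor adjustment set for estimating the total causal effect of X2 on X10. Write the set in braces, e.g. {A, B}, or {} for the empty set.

{}

Variables eligible for adjustment (non-descendants of X2, excluding X2 and X10): {X1, X3, X6, X7, X9}.
Backdoor paths from X2 to X10:
  P1: X2 <- X7 -> X3 -> X1 <- X6 -> X10
  P2: X2 <- X7 -> X9 <- X3 -> X1 <- X6 -> X10
  P3: X2 <- X7 -> X1 <- X6 -> X10
  P4: X2 <- X3 <- X7 -> X1 <- X6 -> X10
  P5: X2 <- X3 -> X9 <- X7 -> X1 <- X6 -> X10
  P6: X2 <- X3 -> X1 <- X6 -> X10
Each backdoor path contains an unconditioned collider, so every path is already blocked with the empty conditioning set:
  P1: blocked at collider X1 (neither it nor any descendant is in the conditioning set).
  P2: blocked at collider X9 (neither it nor any descendant is in the conditioning set).
  P3: blocked at collider X1 (neither it nor any descendant is in the conditioning set).
  P4: blocked at collider X1 (neither it nor any descendant is in the conditioning set).
  P5: blocked at collider X9 (neither it nor any descendant is in the conditioning set).
  P6: blocked at collider X1 (neither it nor any descendant is in the conditioning set).
The empty set is therefore the unique smallest valid set.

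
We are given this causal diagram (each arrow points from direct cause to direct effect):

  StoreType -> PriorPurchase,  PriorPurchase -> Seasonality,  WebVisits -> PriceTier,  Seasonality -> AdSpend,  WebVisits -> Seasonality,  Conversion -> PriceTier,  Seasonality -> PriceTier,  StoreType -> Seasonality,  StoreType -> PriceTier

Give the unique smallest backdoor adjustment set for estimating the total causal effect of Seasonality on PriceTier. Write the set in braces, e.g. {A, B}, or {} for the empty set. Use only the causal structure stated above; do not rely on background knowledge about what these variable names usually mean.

{StoreType, WebVisits}

Variables eligible for adjustment (non-descendants of Seasonality, excluding Seasonality and PriceTier): {Conversion, PriorPurchase, StoreType, WebVisits}.
Backdoor paths from Seasonality to PriceTier:
  P1: Seasonality <- StoreType -> PriceTier
  P2: Seasonality <- PriorPurchase <- StoreType -> PriceTier
  P3: Seasonality <- WebVisits -> PriceTier
The empty set is not sufficient: P1 (Seasonality <- StoreType -> PriceTier) has no collider blocking it and no conditioned non-collider, so it is open.
Try {StoreType, WebVisits}:
  P1: blocked at fork node StoreType ∈ conditioning set.
  P2: blocked at fork node StoreType ∈ conditioning set.
  P3: blocked at fork node WebVisits ∈ conditioning set.
{StoreType, WebVisits} contains no descendant of Seasonality and blocks every backdoor path.
Every element of {StoreType, WebVisits} is needed (dropping StoreType leaves P1 open; dropping WebVisits leaves P3 open), so no proper subset is valid.
Among all size-2 subsets of the eligible variables, only {StoreType, WebVisits} blocks every backdoor path, so it is the unique smallest valid adjustment set.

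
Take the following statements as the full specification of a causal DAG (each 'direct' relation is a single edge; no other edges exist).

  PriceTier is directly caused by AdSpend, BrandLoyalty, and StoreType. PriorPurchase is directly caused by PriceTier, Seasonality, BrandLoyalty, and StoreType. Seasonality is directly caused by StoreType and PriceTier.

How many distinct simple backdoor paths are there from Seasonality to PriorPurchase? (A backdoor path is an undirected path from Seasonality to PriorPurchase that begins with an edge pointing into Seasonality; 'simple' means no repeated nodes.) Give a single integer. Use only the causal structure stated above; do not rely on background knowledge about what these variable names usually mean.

6

A backdoor path from Seasonality to PriorPurchase is any simple undirected path whose first edge points into Seasonality (i.e. leaves Seasonality via a parent).
Parents of Seasonality: {PriceTier, StoreType}.
Enumerating:
  P1: Seasonality <- StoreType -> PriceTier <- BrandLoyalty -> PriorPurchase
  P2: Seasonality <- StoreType -> PriceTier -> PriorPurchase
  P3: Seasonality <- StoreType -> PriorPurchase
  P4: Seasonality <- PriceTier <- BrandLoyalty -> PriorPurchase
  P5: Seasonality <- PriceTier <- StoreType -> PriorPurchase
  P6: Seasonality <- PriceTier -> PriorPurchase
That exhausts the simple backdoor paths. Count: 6.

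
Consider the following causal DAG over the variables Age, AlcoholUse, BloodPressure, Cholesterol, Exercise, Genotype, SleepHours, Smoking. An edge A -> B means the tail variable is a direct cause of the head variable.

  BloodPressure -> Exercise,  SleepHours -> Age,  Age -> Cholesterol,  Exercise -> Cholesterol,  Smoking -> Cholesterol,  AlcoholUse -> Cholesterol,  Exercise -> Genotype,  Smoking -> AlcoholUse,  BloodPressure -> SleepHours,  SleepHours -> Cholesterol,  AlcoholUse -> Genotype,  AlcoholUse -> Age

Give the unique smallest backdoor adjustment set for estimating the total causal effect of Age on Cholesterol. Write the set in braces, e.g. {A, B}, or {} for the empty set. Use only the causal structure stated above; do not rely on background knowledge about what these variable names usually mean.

Variables eligible for adjustment (non-descendants of Age, excluding Age and Cholesterol): {AlcoholUse, BloodPressure, Exercise, Genotype, SleepHours, Smoking}.
Backdoor paths from Age to Cholesterol:
  P1: Age <- SleepHours <- BloodPressure -> Exercise -> Genotype <- AlcoholUse <- Smoking -> Cholesterol
  P2: Age <- SleepHours <- BloodPressure -> Exercise -> Genotype <- AlcoholUse -> Cholesterol
  P3: Age <- SleepHours <- BloodPressure -> Exercise -> Cholesterol
  P4: Age <- SleepHours -> Cholesterol
  P5: Age <- AlcoholUse <- Smoking -> Cholesterol
  P6: Age <- AlcoholUse -> Genotype <- Exercise <- BloodPressure -> SleepHours -> Cholesterol
  P7: Age <- AlcoholUse -> Genotype <- Exercise -> Cholesterol
  P8: Age <- AlcoholUse -> Cholesterol
The empty set is not sufficient: P3 (Age <- SleepHours <- BloodPressure -> Exercise -> Cholesterol) has no collider blocking it and no conditioned non-collider, so it is open.
Try {AlcoholUse, SleepHours}:
  P1: blocked at chain node SleepHours ∈ conditioning set.
  P2: blocked at chain node SleepHours ∈ conditioning set.
  P3: blocked at chain node SleepHours ∈ conditioning set.
  P4: blocked at fork node SleepHours ∈ conditioning set.
  P5: blocked at chain node AlcoholUse ∈ conditioning set.
  P6: blocked at fork node AlcoholUse ∈ conditioning set.
  P7: blocked at fork node AlcoholUse ∈ conditioning set.
  P8: blocked at fork node AlcoholUse ∈ conditioning set.
{AlcoholUse, SleepHours} contains no descendant of Age and blocks every backdoor path.
Every element of {AlcoholUse, SleepHours} is needed (dropping AlcoholUse leaves P5 open; dropping SleepHours leaves P3 open), so no proper subset is valid.
Among all size-2 subsets of the eligible variables, only {AlcoholUse, SleepHours} blocks every backdoor path, so it is the unique smallest valid adjustment set.

{AlcoholUse, SleepHours}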